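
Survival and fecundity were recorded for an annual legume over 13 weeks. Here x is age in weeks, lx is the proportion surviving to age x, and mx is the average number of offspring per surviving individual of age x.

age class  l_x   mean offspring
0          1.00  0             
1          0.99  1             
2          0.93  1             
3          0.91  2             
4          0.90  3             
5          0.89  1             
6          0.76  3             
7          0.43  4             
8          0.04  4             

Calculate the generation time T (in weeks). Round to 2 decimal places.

4.40

lx·mx: 0, 0.99, 0.93, 1.82, 2.7, 0.89, 2.28, 1.72, 0.16 → R0 = 11.49
x·lx·mx: 0, 0.99, 1.86, 5.46, 10.8, 4.45, 13.68, 12.04, 1.28 → Σ = 50.56
T = 50.56 / 11.49 = 4.400348… → 4.40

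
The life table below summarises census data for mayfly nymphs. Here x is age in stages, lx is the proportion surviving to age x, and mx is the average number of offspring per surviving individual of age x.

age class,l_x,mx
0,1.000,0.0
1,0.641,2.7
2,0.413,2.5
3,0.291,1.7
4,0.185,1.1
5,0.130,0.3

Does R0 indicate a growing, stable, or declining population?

growing

R0 = Σ lx·mx = 0 + 1.7307 + 1.0325 + 0.4947 + 0.2035 + 0.039 = 3.5004
R0 > 1, so the population is growing.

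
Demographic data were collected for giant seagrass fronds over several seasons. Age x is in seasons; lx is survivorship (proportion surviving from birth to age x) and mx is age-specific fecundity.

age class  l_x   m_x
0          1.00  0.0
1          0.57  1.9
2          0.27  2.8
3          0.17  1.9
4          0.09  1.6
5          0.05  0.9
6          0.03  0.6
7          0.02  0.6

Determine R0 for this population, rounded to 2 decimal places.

lx·mx by age: 0, 1.083, 0.756, 0.323, 0.144, 0.045, 0.018, 0.012
R0 = Σ lx·mx = 2.381 → 2.38

2.38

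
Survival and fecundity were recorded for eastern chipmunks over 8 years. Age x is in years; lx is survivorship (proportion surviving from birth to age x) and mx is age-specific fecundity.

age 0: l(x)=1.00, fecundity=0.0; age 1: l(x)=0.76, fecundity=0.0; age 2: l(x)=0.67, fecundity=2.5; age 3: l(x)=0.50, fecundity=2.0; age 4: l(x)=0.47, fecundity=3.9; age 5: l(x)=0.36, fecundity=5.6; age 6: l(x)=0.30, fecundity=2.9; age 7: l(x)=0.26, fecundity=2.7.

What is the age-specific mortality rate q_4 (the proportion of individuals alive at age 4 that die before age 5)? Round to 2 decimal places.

0.23

q_4 = (l_4 − l_5) / l_4 = (0.47 − 0.36) / 0.47
     = 0.11 / 0.47 = 0.234043… → 0.23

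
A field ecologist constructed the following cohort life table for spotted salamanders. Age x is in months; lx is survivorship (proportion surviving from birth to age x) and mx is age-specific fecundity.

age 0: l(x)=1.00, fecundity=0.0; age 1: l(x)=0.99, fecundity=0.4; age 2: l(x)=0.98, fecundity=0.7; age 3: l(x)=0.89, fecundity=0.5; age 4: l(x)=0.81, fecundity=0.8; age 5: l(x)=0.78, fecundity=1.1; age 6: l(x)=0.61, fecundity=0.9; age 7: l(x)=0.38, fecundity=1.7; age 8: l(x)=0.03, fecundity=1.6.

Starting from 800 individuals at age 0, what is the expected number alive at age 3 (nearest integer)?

Expected survivors = N0 · l_3 = 800 × 0.89 = 712 → 712

712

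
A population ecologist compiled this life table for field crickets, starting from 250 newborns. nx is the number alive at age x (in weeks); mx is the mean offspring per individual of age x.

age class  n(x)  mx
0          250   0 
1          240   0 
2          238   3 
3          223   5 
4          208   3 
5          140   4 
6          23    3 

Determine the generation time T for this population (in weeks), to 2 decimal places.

lx = nx/n0 = nx/250: 1, 0.96, 0.952, 0.892, 0.832, 0.56, 0.092
lx·mx: 0, 0, 2.856, 4.46, 2.496, 2.24, 0.276 → R0 = 12.328
x·lx·mx: 0, 0, 5.712, 13.38, 9.984, 11.2, 1.656 → Σ = 41.932
T = 41.932 / 12.328 = 3.401363… → 3.40

3.40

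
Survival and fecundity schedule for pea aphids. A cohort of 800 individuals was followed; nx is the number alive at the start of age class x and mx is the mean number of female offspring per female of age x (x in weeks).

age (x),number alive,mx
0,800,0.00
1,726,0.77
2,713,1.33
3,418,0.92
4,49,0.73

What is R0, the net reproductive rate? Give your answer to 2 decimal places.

lx = nx/n0 = nx/800: 1, 0.9075, 0.89125, 0.5225, 0.06125
lx·mx by age: 0, 0.698775, 1.185363…, 0.4807, 0.044713…
R0 = Σ lx·mx = 2.40955… → 2.41

2.41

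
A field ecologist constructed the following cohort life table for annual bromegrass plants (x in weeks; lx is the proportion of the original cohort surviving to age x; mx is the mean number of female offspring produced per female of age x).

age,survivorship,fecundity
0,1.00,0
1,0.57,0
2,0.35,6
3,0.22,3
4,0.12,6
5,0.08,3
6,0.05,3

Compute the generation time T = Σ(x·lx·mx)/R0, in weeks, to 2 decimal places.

2.88

lx·mx: 0, 0, 2.1, 0.66, 0.72, 0.24, 0.15 → R0 = 3.87
x·lx·mx: 0, 0, 4.2, 1.98, 2.88, 1.2, 0.9 → Σ = 11.16
T = 11.16 / 3.87 = 2.883721… → 2.88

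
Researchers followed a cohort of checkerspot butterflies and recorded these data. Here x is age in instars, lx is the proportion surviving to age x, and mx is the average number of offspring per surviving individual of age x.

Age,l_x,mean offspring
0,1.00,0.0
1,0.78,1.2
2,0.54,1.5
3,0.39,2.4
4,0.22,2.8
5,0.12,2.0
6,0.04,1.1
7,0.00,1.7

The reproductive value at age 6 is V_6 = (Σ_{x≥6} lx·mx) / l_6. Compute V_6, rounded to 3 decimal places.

lx·mx for x ≥ 6: 0.044, 0 → sum = 0.044
V_6 = 0.044 / l_6 = 0.044 / 0.04 = 1.1 → 1.100

1.100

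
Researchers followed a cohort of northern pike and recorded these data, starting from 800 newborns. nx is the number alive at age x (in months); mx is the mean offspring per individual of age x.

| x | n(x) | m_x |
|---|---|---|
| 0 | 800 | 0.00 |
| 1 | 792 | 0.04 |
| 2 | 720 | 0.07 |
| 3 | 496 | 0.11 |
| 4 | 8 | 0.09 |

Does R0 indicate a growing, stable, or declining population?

declining

lx = nx/n0 = nx/800: 1, 0.99, 0.9, 0.62, 0.01
R0 = Σ lx·mx = 0 + 0.0396 + 0.063 + 0.0682 + 0.0009 = 0.1717
R0 < 1, so the population is declining.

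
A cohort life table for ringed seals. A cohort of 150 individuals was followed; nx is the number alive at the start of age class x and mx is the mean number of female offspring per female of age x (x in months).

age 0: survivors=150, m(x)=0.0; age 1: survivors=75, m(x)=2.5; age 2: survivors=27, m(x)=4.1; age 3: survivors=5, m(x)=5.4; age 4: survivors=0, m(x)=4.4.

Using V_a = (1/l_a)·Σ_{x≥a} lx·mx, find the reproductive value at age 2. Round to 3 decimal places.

lx = nx/n0 = nx/150: 1, 0.5, 0.18, 0.03333…, 0
lx·mx for x ≥ 2: 0.738, 0.18…, 0 → sum = 0.918…
V_2 = 0.918… / l_2 = 0.918… / 0.18 = 5.1… → 5.100

5.100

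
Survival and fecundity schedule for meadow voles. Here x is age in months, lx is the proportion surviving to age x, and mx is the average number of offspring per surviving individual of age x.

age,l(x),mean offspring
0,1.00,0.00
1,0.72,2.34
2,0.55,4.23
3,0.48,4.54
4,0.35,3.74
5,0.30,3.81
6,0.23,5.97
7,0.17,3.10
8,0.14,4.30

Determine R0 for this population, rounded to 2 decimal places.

11.14

lx·mx by age: 0, 1.6848, 2.3265, 2.1792, 1.309, 1.143, 1.3731, 0.527, 0.602
R0 = Σ lx·mx = 11.1446 → 11.14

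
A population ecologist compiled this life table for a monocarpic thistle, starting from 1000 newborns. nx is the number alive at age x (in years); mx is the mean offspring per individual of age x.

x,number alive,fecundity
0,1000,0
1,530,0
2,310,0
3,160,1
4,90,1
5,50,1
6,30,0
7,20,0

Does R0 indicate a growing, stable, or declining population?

declining

lx = nx/n0 = nx/1000: 1, 0.53, 0.31, 0.16, 0.09, 0.05, 0.03, 0.02
R0 = Σ lx·mx = 0 + 0 + 0 + 0.16 + 0.09 + 0.05 + 0 + 0 = 0.3
R0 < 1, so the population is declining.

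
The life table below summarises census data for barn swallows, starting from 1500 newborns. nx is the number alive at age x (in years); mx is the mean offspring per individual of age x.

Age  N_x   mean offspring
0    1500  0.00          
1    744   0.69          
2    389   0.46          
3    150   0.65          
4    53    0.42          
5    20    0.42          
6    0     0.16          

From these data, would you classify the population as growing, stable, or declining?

lx = nx/n0 = nx/1500: 1, 0.496, 0.25933…, 0.1, 0.03533…, 0.01333…, 0
R0 = Σ lx·mx = 0 + 0.34224 + 0.119293… + 0.065 + 0.01484… + 0.0056… + 0 = 0.546973…
R0 < 1, so the population is declining.

declining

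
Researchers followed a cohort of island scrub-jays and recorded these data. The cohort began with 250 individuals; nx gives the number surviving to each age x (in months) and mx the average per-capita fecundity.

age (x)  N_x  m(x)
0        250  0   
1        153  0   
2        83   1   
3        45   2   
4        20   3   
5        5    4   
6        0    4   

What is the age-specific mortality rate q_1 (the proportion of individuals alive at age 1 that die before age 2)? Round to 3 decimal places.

0.458

lx = nx/n0 = nx/250: 1, 0.612, 0.332, 0.18, 0.08, 0.02, 0
q_1 = (l_1 − l_2) / l_1 = (0.612 − 0.332) / 0.612
     = 0.28 / 0.612 = 0.457516… → 0.458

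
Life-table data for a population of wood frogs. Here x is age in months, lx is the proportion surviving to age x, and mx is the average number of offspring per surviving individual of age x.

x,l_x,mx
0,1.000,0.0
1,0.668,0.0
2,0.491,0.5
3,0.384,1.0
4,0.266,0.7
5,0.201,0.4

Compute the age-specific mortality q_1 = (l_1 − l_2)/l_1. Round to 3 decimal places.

q_1 = (l_1 − l_2) / l_1 = (0.668 − 0.491) / 0.668
     = 0.177 / 0.668 = 0.26497… → 0.265

0.265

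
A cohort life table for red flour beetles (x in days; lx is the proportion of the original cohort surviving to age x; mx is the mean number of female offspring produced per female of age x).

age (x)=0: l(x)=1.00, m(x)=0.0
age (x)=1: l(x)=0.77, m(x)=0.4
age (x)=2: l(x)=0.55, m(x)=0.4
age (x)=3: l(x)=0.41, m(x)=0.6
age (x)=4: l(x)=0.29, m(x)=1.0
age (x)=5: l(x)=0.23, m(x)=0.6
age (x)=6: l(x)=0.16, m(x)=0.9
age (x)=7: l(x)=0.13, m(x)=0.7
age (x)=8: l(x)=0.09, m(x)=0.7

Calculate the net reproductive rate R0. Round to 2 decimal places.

lx·mx by age: 0, 0.308, 0.22, 0.246, 0.29, 0.138, 0.144, 0.091, 0.063
R0 = Σ lx·mx = 1.5 → 1.50

1.50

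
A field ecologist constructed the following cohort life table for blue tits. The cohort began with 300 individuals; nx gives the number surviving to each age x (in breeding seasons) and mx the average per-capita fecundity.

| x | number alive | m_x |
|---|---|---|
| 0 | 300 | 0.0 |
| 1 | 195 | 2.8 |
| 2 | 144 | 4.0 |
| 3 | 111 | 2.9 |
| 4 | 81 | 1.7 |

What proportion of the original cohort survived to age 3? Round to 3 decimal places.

0.370

l_3 = n_3/n_0 = 111/300 = 0.37 → 0.370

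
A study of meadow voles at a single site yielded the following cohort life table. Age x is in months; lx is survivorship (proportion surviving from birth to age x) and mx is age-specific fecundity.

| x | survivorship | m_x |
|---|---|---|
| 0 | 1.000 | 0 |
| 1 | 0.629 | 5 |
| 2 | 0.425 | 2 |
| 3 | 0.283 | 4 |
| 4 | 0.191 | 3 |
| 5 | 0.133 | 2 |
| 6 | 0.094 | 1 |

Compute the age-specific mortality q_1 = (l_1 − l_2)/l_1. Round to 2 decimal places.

0.32

q_1 = (l_1 − l_2) / l_1 = (0.629 − 0.425) / 0.629
     = 0.204 / 0.629 = 0.324324… → 0.32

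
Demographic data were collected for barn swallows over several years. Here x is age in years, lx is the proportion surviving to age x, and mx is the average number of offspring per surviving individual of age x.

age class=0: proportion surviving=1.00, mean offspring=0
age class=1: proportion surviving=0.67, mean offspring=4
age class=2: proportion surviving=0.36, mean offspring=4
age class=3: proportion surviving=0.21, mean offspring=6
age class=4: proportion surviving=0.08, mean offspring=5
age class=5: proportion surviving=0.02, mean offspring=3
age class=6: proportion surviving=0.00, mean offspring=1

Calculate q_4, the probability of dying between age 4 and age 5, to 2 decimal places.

q_4 = (l_4 − l_5) / l_4 = (0.08 − 0.02) / 0.08
     = 0.06 / 0.08 = 0.75 → 0.75

0.75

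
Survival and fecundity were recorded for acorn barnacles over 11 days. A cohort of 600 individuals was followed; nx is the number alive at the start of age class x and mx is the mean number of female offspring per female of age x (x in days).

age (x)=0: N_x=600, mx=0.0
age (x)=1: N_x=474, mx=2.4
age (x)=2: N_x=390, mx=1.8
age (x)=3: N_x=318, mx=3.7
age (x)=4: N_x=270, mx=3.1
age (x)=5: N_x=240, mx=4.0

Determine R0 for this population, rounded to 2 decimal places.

lx = nx/n0 = nx/600: 1, 0.79, 0.65, 0.53, 0.45, 0.4
lx·mx by age: 0, 1.896, 1.17, 1.961, 1.395, 1.6
R0 = Σ lx·mx = 8.022 → 8.02

8.02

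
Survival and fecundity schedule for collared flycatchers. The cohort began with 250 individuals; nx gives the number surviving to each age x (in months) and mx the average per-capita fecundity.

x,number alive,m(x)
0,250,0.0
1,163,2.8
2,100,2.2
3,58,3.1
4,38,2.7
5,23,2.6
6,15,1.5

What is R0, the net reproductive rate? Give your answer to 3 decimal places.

lx = nx/n0 = nx/250: 1, 0.652, 0.4, 0.232, 0.152, 0.092, 0.06
lx·mx by age: 0, 1.8256, 0.88, 0.7192, 0.4104, 0.2392, 0.09
R0 = Σ lx·mx = 4.1644 → 4.164

4.164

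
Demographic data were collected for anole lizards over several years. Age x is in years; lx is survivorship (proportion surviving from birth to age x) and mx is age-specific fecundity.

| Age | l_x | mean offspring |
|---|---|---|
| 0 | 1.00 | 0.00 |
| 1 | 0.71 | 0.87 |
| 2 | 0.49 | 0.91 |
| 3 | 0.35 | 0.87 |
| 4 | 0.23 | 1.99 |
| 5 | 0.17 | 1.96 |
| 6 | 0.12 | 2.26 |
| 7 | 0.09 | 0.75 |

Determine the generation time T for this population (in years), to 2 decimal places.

3.21

lx·mx: 0, 0.6177, 0.4459, 0.3045, 0.4577, 0.3332, 0.2712, 0.0675 → R0 = 2.4977
x·lx·mx: 0, 0.6177, 0.8918, 0.9135, 1.8308, 1.666, 1.6272, 0.4725 → Σ = 8.0195
T = 8.0195 / 2.4977 = 3.210754… → 3.21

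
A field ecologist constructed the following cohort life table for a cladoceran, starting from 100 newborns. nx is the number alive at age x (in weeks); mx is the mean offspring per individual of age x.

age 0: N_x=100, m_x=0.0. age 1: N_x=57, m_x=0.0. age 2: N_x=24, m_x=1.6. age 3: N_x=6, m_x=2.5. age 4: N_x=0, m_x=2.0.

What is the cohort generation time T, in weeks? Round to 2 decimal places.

2.28

lx = nx/n0 = nx/100: 1, 0.57, 0.24, 0.06, 0
lx·mx: 0, 0, 0.384, 0.15, 0 → R0 = 0.534
x·lx·mx: 0, 0, 0.768, 0.45, 0 → Σ = 1.218
T = 1.218 / 0.534 = 2.280899… → 2.28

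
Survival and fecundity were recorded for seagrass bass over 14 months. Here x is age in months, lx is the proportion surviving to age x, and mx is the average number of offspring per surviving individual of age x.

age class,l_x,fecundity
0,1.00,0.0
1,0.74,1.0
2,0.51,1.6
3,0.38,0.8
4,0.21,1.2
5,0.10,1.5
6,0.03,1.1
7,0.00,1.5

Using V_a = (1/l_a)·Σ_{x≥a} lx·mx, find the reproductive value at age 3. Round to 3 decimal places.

1.945

lx·mx for x ≥ 3: 0.304, 0.252, 0.15, 0.033, 0 → sum = 0.739
V_3 = 0.739 / l_3 = 0.739 / 0.38 = 1.944737… → 1.945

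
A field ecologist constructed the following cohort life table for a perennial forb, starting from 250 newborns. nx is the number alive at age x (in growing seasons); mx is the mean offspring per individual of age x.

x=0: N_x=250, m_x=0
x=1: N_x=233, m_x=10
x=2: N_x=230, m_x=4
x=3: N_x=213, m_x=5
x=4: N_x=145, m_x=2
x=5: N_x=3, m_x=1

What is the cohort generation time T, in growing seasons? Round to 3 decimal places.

lx = nx/n0 = nx/250: 1, 0.932, 0.92, 0.852, 0.58, 0.012
lx·mx: 0, 9.32, 3.68, 4.26, 1.16, 0.012 → R0 = 18.432
x·lx·mx: 0, 9.32, 7.36, 12.78, 4.64, 0.06 → Σ = 34.16
T = 34.16 / 18.432 = 1.853299… → 1.853

1.853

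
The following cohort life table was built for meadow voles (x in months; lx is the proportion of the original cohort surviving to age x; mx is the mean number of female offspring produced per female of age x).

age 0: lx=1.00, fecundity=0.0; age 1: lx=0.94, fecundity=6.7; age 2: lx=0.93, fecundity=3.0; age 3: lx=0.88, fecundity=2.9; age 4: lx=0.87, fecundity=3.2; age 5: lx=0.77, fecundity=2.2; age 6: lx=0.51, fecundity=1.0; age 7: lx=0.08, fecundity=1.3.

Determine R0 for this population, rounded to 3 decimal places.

16.732

lx·mx by age: 0, 6.298, 2.79, 2.552, 2.784, 1.694, 0.51, 0.104
R0 = Σ lx·mx = 16.732 → 16.732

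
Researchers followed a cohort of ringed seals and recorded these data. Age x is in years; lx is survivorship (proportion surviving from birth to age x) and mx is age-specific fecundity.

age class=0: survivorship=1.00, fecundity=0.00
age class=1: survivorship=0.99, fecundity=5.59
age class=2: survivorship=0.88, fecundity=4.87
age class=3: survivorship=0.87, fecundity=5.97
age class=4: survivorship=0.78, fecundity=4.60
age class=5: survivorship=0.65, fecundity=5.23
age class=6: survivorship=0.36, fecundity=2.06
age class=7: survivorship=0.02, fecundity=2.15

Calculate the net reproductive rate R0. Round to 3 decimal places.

lx·mx by age: 0, 5.5341, 4.2856, 5.1939, 3.588, 3.3995, 0.7416, 0.043
R0 = Σ lx·mx = 22.7857 → 22.786

22.786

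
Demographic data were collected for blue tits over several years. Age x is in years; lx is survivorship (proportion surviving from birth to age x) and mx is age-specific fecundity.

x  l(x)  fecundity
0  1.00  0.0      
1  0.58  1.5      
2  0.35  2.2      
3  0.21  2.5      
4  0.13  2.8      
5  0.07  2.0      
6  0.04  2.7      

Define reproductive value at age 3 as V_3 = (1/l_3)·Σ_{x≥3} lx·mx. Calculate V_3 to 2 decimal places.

5.41

lx·mx for x ≥ 3: 0.525, 0.364, 0.14, 0.108 → sum = 1.137
V_3 = 1.137 / l_3 = 1.137 / 0.21 = 5.414286… → 5.41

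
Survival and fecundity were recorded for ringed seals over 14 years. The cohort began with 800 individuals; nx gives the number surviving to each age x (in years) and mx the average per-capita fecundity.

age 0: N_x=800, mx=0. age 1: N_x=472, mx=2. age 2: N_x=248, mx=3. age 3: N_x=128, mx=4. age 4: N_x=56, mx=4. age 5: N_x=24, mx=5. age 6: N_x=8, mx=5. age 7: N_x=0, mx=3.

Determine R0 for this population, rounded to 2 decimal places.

3.23

lx = nx/n0 = nx/800: 1, 0.59, 0.31, 0.16, 0.07, 0.03, 0.01, 0
lx·mx by age: 0, 1.18, 0.93, 0.64, 0.28, 0.15, 0.05, 0
R0 = Σ lx·mx = 3.23 → 3.23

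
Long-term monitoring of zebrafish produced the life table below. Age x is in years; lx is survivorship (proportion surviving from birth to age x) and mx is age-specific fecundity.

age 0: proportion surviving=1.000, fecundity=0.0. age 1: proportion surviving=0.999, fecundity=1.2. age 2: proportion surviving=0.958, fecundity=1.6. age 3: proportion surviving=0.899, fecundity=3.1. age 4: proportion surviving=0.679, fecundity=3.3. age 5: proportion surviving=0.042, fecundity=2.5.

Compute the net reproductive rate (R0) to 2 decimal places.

7.86

lx·mx by age: 0, 1.1988, 1.5328, 2.7869, 2.2407, 0.105
R0 = Σ lx·mx = 7.8642 → 7.86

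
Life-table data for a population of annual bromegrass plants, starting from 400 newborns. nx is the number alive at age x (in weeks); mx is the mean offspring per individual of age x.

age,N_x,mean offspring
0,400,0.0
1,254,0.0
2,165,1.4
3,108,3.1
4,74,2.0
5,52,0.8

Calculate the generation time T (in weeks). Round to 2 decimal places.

lx = nx/n0 = nx/400: 1, 0.635, 0.4125, 0.27, 0.185, 0.13
lx·mx: 0, 0, 0.5775, 0.837, 0.37, 0.104 → R0 = 1.8885
x·lx·mx: 0, 0, 1.155, 2.511, 1.48, 0.52 → Σ = 5.666
T = 5.666 / 1.8885 = 3.000265… → 3.00

3.00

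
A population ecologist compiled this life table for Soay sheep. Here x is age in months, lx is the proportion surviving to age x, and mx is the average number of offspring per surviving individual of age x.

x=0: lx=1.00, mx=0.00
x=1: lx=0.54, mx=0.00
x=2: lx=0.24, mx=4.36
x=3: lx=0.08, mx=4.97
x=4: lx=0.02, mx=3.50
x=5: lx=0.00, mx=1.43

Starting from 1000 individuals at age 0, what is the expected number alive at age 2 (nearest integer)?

Expected survivors = N0 · l_2 = 1000 × 0.24 = 240 → 240

240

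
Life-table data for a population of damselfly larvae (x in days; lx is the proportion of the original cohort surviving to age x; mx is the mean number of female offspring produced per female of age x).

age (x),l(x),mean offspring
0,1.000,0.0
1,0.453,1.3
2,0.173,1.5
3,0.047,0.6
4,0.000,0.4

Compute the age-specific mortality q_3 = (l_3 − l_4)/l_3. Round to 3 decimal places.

1.000

q_3 = (l_3 − l_4) / l_3 = (0.047 − 0) / 0.047
     = 0.047 / 0.047 = 1 → 1.000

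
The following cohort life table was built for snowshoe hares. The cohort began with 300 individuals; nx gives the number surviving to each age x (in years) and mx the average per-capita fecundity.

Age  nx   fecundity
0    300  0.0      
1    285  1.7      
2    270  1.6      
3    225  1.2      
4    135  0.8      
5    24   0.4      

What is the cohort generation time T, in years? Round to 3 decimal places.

lx = nx/n0 = nx/300: 1, 0.95, 0.9, 0.75, 0.45, 0.08
lx·mx: 0, 1.615, 1.44, 0.9, 0.36, 0.032 → R0 = 4.347
x·lx·mx: 0, 1.615, 2.88, 2.7, 1.44, 0.16 → Σ = 8.795
T = 8.795 / 4.347 = 2.023234… → 2.023

2.023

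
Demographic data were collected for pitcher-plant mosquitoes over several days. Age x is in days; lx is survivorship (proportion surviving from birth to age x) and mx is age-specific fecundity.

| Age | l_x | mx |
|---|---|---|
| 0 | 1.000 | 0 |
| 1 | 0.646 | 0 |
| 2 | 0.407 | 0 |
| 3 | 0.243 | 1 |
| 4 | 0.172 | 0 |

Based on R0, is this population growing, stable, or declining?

R0 = Σ lx·mx = 0 + 0 + 0 + 0.243 + 0 = 0.243
R0 < 1, so the population is declining.

declining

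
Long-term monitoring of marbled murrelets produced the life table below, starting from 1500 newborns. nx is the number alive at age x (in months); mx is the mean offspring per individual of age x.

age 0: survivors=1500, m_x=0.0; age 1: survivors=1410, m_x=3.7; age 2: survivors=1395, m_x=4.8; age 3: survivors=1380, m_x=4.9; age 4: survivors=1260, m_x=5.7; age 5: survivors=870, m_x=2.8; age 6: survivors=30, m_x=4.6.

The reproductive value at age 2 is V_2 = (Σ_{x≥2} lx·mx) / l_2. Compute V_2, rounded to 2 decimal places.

16.64

lx = nx/n0 = nx/1500: 1, 0.94, 0.93, 0.92, 0.84, 0.58, 0.02
lx·mx for x ≥ 2: 4.464, 4.508, 4.788, 1.624, 0.092 → sum = 15.476
V_2 = 15.476 / l_2 = 15.476 / 0.93 = 16.64086… → 16.64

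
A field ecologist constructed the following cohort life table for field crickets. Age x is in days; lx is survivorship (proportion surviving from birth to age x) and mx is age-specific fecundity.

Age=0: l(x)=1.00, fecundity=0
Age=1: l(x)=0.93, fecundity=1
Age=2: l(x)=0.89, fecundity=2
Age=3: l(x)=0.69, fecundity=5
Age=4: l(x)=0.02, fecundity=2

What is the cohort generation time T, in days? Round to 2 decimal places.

lx·mx: 0, 0.93, 1.78, 3.45, 0.04 → R0 = 6.2
x·lx·mx: 0, 0.93, 3.56, 10.35, 0.16 → Σ = 15
T = 15 / 6.2 = 2.419355… → 2.42

2.42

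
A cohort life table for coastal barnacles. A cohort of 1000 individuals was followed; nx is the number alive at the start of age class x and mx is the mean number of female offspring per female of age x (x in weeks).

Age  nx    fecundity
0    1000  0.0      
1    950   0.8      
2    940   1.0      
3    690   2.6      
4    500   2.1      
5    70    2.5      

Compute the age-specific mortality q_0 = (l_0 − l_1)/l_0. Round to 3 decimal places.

0.050

lx = nx/n0 = nx/1000: 1, 0.95, 0.94, 0.69, 0.5, 0.07
q_0 = (l_0 − l_1) / l_0 = (1 − 0.95) / 1
     = 0.05 / 1 = 0.05 → 0.050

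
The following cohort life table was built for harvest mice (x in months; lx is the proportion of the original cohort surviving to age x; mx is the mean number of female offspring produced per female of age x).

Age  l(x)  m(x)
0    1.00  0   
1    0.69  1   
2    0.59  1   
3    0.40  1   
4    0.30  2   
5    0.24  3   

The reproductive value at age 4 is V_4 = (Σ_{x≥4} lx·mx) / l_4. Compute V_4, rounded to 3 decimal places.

4.400

lx·mx for x ≥ 4: 0.6, 0.72 → sum = 1.32
V_4 = 1.32 / l_4 = 1.32 / 0.3 = 4.4 → 4.400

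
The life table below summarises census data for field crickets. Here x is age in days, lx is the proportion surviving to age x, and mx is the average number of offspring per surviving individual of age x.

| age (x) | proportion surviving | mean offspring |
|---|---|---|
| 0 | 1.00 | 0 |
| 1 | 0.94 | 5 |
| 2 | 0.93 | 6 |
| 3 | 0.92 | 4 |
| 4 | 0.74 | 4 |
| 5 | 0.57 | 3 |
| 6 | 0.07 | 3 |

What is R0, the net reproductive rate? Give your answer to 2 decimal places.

lx·mx by age: 0, 4.7, 5.58, 3.68, 2.96, 1.71, 0.21
R0 = Σ lx·mx = 18.84 → 18.84

18.84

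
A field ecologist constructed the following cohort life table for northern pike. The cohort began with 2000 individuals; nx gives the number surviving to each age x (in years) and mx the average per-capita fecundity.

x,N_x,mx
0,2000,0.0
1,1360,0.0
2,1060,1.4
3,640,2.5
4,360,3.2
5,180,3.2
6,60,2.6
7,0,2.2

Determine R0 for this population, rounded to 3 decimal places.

lx = nx/n0 = nx/2000: 1, 0.68, 0.53, 0.32, 0.18, 0.09, 0.03, 0
lx·mx by age: 0, 0, 0.742, 0.8, 0.576, 0.288, 0.078, 0
R0 = Σ lx·mx = 2.484 → 2.484

2.484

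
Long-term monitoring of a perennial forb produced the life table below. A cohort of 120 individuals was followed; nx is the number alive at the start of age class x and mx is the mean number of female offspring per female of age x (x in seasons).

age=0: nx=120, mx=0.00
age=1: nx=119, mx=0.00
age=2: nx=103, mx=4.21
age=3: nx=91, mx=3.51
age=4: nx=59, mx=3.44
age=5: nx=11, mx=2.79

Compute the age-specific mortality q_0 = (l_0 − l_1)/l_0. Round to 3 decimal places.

0.008

lx = nx/n0 = nx/120: 1, 0.99167…, 0.85833…, 0.75833…, 0.49167…, 0.09167…
q_0 = (l_0 − l_1) / l_0 = (1 − 0.991667…) / 1
     = 0.008333… / 1 = 0.008333… → 0.008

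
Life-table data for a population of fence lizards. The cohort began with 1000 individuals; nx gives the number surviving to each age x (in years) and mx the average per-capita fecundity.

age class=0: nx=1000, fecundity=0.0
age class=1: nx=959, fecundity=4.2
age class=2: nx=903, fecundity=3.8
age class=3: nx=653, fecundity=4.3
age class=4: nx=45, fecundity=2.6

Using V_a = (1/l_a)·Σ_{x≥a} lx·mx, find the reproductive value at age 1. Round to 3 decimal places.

10.828

lx = nx/n0 = nx/1000: 1, 0.959, 0.903, 0.653, 0.045
lx·mx for x ≥ 1: 4.0278, 3.4314, 2.8079, 0.117 → sum = 10.3841
V_1 = 10.3841 / l_1 = 10.3841 / 0.959 = 10.82805… → 10.828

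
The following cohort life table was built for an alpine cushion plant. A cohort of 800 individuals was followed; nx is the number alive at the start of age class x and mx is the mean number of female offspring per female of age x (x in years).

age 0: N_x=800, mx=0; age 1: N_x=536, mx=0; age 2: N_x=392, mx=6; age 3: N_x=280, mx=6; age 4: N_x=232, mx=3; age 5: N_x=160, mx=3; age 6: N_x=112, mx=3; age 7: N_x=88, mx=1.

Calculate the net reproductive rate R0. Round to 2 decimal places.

lx = nx/n0 = nx/800: 1, 0.67, 0.49, 0.35, 0.29, 0.2, 0.14, 0.11
lx·mx by age: 0, 0, 2.94, 2.1, 0.87, 0.6, 0.42, 0.11
R0 = Σ lx·mx = 7.04 → 7.04

7.04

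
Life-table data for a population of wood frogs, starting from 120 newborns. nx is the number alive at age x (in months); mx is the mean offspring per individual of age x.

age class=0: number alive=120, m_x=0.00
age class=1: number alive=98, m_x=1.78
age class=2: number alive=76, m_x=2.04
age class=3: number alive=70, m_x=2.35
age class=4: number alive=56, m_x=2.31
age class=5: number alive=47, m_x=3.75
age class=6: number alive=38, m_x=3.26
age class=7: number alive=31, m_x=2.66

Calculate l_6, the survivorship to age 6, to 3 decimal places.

0.317

l_6 = n_6/n_0 = 38/120 = 0.316667… → 0.317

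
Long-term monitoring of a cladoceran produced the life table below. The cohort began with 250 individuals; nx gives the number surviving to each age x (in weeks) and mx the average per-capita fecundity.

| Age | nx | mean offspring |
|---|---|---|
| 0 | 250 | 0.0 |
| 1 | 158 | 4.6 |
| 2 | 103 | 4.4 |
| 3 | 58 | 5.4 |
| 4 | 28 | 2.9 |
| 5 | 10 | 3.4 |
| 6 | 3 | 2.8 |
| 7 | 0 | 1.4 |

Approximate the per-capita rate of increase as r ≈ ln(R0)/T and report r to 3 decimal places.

0.968

lx = nx/n0 = nx/250: 1, 0.632, 0.412, 0.232, 0.112, 0.04, 0.012, 0
R0 = Σ lx·mx = 0 + 2.9072 + 1.8128 + 1.2528 + 0.3248 + 0.136 + 0.0336 + 0 = 6.4672
Σ x·lx·mx = 12.472; T = 12.472/6.4672 = 1.9285…
r ≈ ln(R0)/T = ln(6.4672)/1.9285… = 0.96798… → 0.968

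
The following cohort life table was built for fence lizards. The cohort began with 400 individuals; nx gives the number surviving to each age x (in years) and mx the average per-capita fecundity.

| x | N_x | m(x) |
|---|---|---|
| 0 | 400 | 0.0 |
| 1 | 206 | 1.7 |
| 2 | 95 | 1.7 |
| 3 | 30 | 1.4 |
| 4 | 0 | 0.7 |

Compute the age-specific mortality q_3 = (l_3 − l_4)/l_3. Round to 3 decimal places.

1.000

lx = nx/n0 = nx/400: 1, 0.515, 0.2375, 0.075, 0
q_3 = (l_3 − l_4) / l_3 = (0.075 − 0) / 0.075
     = 0.075 / 0.075 = 1 → 1.000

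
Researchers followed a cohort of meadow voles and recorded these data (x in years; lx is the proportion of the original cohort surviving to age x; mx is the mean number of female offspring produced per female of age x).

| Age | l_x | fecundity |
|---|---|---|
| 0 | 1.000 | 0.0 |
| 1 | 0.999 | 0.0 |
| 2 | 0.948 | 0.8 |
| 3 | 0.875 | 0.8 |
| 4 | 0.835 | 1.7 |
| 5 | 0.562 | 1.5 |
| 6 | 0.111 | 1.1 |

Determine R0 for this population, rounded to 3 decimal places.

lx·mx by age: 0, 0, 0.7584, 0.7, 1.4195, 0.843, 0.1221
R0 = Σ lx·mx = 3.843 → 3.843

3.843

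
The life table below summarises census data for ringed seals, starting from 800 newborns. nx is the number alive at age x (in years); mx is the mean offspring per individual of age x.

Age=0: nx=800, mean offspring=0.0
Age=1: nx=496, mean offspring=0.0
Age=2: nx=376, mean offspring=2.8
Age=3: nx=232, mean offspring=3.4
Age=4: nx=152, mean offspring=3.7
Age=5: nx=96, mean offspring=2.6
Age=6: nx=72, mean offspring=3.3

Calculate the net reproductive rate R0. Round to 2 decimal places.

3.61

lx = nx/n0 = nx/800: 1, 0.62, 0.47, 0.29, 0.19, 0.12, 0.09
lx·mx by age: 0, 0, 1.316, 0.986, 0.703, 0.312, 0.297
R0 = Σ lx·mx = 3.614 → 3.61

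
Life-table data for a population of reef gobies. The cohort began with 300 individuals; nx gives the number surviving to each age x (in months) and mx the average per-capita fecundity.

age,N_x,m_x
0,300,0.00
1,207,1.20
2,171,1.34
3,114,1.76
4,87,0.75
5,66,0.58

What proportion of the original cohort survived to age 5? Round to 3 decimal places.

l_5 = n_5/n_0 = 66/300 = 0.22 → 0.220

0.220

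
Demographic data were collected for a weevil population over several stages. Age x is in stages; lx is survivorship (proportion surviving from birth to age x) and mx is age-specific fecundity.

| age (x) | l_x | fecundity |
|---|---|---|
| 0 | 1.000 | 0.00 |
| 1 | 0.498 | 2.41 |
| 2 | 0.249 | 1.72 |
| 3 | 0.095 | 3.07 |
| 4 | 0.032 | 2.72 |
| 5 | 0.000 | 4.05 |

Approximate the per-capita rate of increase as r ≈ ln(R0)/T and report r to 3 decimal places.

R0 = Σ lx·mx = 0 + 1.20018 + 0.42828 + 0.29165 + 0.08704 + 0 = 2.00715
Σ x·lx·mx = 3.27985; T = 3.27985/2.00715 = 1.63408…
r ≈ ln(R0)/T = ln(2.00715)/1.63408… = 0.42636… → 0.426

0.426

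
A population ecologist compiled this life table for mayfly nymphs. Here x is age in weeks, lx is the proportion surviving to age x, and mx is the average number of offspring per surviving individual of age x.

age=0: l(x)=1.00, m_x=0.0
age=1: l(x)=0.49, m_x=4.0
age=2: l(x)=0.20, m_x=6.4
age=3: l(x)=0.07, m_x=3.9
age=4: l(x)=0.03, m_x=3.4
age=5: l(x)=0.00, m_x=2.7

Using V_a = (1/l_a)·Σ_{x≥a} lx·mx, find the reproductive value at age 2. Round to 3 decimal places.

lx·mx for x ≥ 2: 1.28, 0.273, 0.102, 0 → sum = 1.655
V_2 = 1.655 / l_2 = 1.655 / 0.2 = 8.275 → 8.275

8.275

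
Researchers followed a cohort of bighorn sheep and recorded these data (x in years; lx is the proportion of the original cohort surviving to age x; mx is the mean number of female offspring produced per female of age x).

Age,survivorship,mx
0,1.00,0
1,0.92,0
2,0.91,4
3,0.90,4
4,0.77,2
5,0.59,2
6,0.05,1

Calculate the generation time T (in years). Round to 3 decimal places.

3.041

lx·mx: 0, 0, 3.64, 3.6, 1.54, 1.18, 0.05 → R0 = 10.01
x·lx·mx: 0, 0, 7.28, 10.8, 6.16, 5.9, 0.3 → Σ = 30.44
T = 30.44 / 10.01 = 3.040959… → 3.041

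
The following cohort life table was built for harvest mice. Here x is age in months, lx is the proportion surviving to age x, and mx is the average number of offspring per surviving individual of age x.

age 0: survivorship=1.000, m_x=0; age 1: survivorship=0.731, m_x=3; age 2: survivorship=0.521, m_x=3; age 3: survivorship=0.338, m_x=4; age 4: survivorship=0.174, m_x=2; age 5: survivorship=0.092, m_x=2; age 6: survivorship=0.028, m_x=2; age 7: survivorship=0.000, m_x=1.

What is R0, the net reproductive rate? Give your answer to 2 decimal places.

lx·mx by age: 0, 2.193, 1.563, 1.352, 0.348, 0.184, 0.056, 0
R0 = Σ lx·mx = 5.696 → 5.70

5.70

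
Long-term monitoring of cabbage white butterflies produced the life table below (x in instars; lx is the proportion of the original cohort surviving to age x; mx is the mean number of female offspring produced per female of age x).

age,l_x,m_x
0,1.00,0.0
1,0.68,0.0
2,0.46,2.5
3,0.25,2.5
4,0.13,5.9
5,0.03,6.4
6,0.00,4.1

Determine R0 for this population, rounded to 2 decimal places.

lx·mx by age: 0, 0, 1.15, 0.625, 0.767, 0.192, 0
R0 = Σ lx·mx = 2.734 → 2.73

2.73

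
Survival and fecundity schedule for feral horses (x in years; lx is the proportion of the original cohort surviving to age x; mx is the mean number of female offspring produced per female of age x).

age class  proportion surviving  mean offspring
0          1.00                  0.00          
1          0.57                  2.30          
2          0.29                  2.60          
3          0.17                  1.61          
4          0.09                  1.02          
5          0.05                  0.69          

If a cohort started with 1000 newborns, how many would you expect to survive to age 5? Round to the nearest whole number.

Expected survivors = N0 · l_5 = 1000 × 0.05 = 50 → 50

50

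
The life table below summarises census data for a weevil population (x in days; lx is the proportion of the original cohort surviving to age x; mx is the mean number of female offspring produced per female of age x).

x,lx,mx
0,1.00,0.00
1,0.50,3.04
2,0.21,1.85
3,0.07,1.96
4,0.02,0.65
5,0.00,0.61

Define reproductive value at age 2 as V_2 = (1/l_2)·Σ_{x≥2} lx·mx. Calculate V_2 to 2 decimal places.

lx·mx for x ≥ 2: 0.3885, 0.1372, 0.013, 0 → sum = 0.5387
V_2 = 0.5387 / l_2 = 0.5387 / 0.21 = 2.565238… → 2.57

2.57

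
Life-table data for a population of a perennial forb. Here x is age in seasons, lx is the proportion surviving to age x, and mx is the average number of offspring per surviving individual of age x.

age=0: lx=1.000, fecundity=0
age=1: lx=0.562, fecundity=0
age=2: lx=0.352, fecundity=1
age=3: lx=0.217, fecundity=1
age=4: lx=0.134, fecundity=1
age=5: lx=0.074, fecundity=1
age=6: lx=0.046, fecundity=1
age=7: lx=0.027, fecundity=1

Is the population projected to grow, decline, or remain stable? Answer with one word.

declining

R0 = Σ lx·mx = 0 + 0 + 0.352 + 0.217 + 0.134 + 0.074 + 0.046 + 0.027 = 0.85
R0 < 1, so the population is declining.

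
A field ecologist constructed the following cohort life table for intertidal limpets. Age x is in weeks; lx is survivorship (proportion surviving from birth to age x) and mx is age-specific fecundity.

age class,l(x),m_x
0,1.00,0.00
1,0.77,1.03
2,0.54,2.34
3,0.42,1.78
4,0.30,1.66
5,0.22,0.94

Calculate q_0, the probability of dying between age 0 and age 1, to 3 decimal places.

0.230

q_0 = (l_0 − l_1) / l_0 = (1 − 0.77) / 1
     = 0.23 / 1 = 0.23 → 0.230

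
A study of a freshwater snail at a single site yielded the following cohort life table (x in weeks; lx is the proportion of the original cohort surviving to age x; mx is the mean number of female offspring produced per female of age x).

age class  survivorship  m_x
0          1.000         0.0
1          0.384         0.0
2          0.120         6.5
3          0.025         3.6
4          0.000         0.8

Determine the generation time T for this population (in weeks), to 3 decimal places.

lx·mx: 0, 0, 0.78, 0.09, 0 → R0 = 0.87
x·lx·mx: 0, 0, 1.56, 0.27, 0 → Σ = 1.83
T = 1.83 / 0.87 = 2.103448… → 2.103

2.103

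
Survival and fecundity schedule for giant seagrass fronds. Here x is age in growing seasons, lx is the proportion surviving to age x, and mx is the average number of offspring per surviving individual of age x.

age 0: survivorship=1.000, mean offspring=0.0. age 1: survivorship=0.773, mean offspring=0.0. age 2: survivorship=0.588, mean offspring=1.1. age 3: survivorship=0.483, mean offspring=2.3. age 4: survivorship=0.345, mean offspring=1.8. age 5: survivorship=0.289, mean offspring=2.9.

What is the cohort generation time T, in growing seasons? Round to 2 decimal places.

lx·mx: 0, 0, 0.6468, 1.1109, 0.621, 0.8381 → R0 = 3.2168
x·lx·mx: 0, 0, 1.2936, 3.3327, 2.484, 4.1905 → Σ = 11.3008
T = 11.3008 / 3.2168 = 3.513056… → 3.51

3.51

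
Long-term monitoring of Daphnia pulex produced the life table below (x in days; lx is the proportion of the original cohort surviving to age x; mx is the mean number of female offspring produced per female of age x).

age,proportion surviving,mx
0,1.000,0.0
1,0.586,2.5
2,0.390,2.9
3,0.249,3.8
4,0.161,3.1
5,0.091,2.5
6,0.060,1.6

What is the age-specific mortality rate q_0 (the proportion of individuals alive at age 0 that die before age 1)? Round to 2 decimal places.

q_0 = (l_0 − l_1) / l_0 = (1 − 0.586) / 1
     = 0.414 / 1 = 0.414 → 0.41

0.41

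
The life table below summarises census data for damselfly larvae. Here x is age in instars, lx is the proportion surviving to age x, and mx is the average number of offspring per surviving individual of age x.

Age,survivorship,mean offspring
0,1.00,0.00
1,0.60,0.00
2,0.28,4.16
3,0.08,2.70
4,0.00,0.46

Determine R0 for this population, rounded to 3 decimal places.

1.381

lx·mx by age: 0, 0, 1.1648, 0.216, 0
R0 = Σ lx·mx = 1.3808 → 1.381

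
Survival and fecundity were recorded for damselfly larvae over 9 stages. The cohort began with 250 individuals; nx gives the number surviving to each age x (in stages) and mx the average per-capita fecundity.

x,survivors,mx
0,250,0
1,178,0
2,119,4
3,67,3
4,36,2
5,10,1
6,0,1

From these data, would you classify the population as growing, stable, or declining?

growing

lx = nx/n0 = nx/250: 1, 0.712, 0.476, 0.268, 0.144, 0.04, 0
R0 = Σ lx·mx = 0 + 0 + 1.904 + 0.804 + 0.288 + 0.04 + 0 = 3.036
R0 > 1, so the population is growing.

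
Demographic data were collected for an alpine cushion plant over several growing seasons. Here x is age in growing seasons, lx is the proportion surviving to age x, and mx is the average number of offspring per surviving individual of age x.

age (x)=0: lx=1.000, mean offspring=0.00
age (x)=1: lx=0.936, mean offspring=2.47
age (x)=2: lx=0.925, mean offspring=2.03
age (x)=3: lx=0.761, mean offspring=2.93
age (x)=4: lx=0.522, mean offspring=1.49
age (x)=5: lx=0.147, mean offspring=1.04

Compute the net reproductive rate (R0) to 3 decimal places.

7.350

lx·mx by age: 0, 2.31192, 1.87775, 2.22973, 0.77778, 0.15288
R0 = Σ lx·mx = 7.35006 → 7.350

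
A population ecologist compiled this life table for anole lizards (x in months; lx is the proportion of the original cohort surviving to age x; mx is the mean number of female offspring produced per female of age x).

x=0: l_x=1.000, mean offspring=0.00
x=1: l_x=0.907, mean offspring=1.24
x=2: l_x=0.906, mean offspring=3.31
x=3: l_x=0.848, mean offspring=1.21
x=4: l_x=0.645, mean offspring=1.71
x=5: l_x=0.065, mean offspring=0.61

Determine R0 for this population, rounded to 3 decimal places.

6.292

lx·mx by age: 0, 1.12468, 2.99886, 1.02608, 1.10295, 0.03965
R0 = Σ lx·mx = 6.29222 → 6.292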